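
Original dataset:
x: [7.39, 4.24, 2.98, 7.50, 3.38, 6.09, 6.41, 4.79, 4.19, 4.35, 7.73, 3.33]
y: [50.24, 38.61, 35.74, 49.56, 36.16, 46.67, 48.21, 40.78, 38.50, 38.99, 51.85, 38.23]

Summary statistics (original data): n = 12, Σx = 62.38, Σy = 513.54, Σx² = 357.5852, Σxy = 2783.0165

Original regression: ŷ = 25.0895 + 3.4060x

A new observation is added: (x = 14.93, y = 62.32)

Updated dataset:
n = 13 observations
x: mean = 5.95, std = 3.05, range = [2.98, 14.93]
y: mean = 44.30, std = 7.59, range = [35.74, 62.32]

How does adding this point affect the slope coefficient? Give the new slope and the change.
New slope β₁ = 2.3925 versus 3.4060 before: a change of -1.0135 (-29.8%).

The new point has HIGH LEVERAGE: x = 14.93 is far from the original mean x̄ = 62.38/12 ≈ 5.20 (original range [2.98, 7.73]).

Step 1: Update the sums with the new point (n goes from 12 to 13)
Σx  = 62.38 + 14.93 = 77.31
Σy  = 513.54 + 62.32 = 575.86
Σx² = 357.5852 + 14.93² = 357.5852 + 222.9049 = 580.4901
Σxy = 2783.0165 + 14.93×62.32 = 2783.0165 + 930.4376 = 3713.4541

Step 2: Recompute the slope with b₁ = (nΣxy − ΣxΣy) / (nΣx² − (Σx)²)
Numerator   = 13×3713.4541 − 77.31×575.86 = 48274.9033 − 44519.7366 = 3755.1667
Denominator = 13×580.4901 − 77.31² = 7546.3713 − 5976.8361 = 1569.5352
b₁(new) = 3755.1667 / 1569.5352 = 2.3925

(Same formula on the original sums: (12×2783.0165 − 62.38×513.54) / (12×357.5852 − 62.38²) = 1361.5728 / 399.7580 = 3.4060, matching the given fit.)

Step 3: Change in slope
Δβ₁ = 2.3925 − 3.4060 = -1.0135
Relative change = -1.0135 / 3.4060 × 100% = -29.8%
→ the slope decreases when the point is added.

Because the point sits below the extension of the original line at a high-leverage x, it tilts the fit down.
In practice: investigate whether it comes from the same population as the rest of the sample; refit with and without it and report both if conclusions differ.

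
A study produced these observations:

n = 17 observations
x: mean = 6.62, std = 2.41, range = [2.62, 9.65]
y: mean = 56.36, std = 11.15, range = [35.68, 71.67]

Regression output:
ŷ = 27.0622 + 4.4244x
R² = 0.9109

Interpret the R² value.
About 91.09% of the variability in y is accounted for by the regression on x (R² = 0.9109) — a strong linear fit.

R² = 1 − SS_res/SS_tot compares the residual scatter to the total scatter of y about its mean.

Here R² = 0.9109:
- Explained: 91.09% of the variation in y
- Unexplained (residual): 100% − 91.09% = 8.91%
- Rule of thumb (below 0.3 weak; 0.3 to below 0.7 moderate; 0.7 and above strong) → strong

Note: R² says nothing about causation, and a high R² does not by itself mean the linear form is appropriate — check the residuals.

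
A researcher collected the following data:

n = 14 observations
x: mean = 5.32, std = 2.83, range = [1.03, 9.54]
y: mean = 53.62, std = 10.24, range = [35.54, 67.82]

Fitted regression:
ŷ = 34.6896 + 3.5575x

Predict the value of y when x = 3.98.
ŷ = 48.8485

x = 3.98 lies inside the observed range [1.03, 9.54], so the fitted equation applies directly:

ŷ = 34.6896 + 3.5575 × 3.98
ŷ = 34.6896 + 14.1589
ŷ = 48.8485

This is the fitted mean response at that x — an individual observation would come with a wider prediction interval.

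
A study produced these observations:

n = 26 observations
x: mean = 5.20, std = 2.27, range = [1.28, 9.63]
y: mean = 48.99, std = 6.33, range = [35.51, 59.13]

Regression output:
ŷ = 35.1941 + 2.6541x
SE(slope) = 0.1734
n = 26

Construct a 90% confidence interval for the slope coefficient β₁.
The 90% CI for β₁ is (2.3574, 2.9508)

Confidence interval for the slope:

The 90% CI for β₁ is: β̂₁ ± t*(α/2, n-2) × SE(β̂₁)

Step 1: Find critical t-value
- Confidence level = 0.9
- Degrees of freedom = n - 2 = 26 - 2 = 24
- t*(α/2, 24) = 1.7109

Step 2: Calculate margin of error
Margin = 1.7109 × 0.1734 = 0.2967

Step 3: Construct interval
CI = 2.6541 ± 0.2967
CI = (2.3574, 2.9508)

Interpretation: each one-unit increase in x is associated with a change in mean y of between 2.3574 and 2.9508, with 90% confidence.
Since 0 is outside the interval, a two-sided test at α = 0.10 would reject H₀: β₁ = 0.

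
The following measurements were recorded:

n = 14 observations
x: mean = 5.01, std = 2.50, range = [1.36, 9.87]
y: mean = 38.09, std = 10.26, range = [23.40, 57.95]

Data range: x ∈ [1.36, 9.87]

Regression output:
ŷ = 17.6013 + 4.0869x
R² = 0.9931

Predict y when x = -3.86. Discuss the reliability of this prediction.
The equation gives ŷ = 1.8259; however x = -3.86 is 5.22 units below the observed range, so this extrapolated value should not be trusted.

Prediction calculation:
ŷ = 17.6013 + 4.0869 × (-3.86)
ŷ = 1.8259

Reliability:
- Data range: x ∈ [1.36, 9.87]
- Prediction point: x = -3.86 is 5.22 units below the observed range → this is EXTRAPOLATION, not interpolation

Why that matters here:
- The standard error of prediction grows with (x − x̄)², and x = -3.86 is far from x̄ = 5.01
- Real relationships often flatten, saturate, or turn nonlinear at extremes

A defensible statement: 'if the linear trend continued to x = -3.86, y would be about 1.8259' — the premise is untested.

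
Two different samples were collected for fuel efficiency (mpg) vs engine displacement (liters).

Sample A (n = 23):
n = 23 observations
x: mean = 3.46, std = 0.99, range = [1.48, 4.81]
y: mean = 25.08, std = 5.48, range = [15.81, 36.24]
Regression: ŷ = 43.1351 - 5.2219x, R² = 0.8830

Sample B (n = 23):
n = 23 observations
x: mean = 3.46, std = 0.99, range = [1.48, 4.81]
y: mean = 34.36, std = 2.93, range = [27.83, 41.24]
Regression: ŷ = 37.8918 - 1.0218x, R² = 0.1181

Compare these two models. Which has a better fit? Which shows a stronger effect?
Model A has the better fit (R² = 0.8830 vs 0.1181). Model A shows the stronger effect (|β₁| = 5.2219 vs 1.0218).

Model Comparison:

Goodness of fit (R²):
- Model A: R² = 0.8830 → 88.30% of variance in fuel efficiency explained
- Model B: R² = 0.1181 → 11.81% of variance in fuel efficiency explained
- 0.8830 > 0.1181 → Model A has the better fit

Effect size (slope magnitude):
- Model A: β₁ = -5.2219 → predicted fuel efficiency falls 5.2219 mpg per additional liter of engine displacement
- Model B: β₁ = -1.0218 → predicted fuel efficiency falls 1.0218 mpg per additional liter of engine displacement
- |-5.2219| > |-1.0218| → Model A shows the stronger marginal effect

Notes:
- A better fit (higher R²) doesn't necessarily mean a more important relationship.
- R² measures how tightly points cluster around the line; β₁ measures how steep the line is — they answer different questions.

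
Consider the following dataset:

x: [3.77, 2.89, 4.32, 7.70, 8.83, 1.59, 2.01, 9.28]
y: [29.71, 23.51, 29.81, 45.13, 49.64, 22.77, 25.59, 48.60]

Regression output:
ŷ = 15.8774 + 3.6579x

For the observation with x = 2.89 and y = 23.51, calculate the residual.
Residual = -2.9387

The residual is the difference between the actual value and the predicted value:

Residual = y - ŷ

Step 1: Calculate predicted value
ŷ = 15.8774 + 3.6579 × 2.89
ŷ = 26.4487

Step 2: Calculate residual
Residual = 23.51 - 26.4487
Residual = -2.9387

Interpretation: the model overestimates the actual value by 2.9387 at this point (negative residual → observation lies below the fitted line).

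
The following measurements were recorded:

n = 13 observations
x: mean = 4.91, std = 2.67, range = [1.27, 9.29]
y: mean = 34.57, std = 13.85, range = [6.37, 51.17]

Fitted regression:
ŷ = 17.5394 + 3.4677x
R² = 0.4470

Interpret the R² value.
About 44.70% of the variability in y is accounted for by the regression on x (R² = 0.4470) — a moderate linear fit.

R² = 1 − SS_res/SS_tot compares the residual scatter to the total scatter of y about its mean.

Here R² = 0.4470:
- Explained: 44.70% of the variation in y
- Unexplained (residual): 100% − 44.70% = 55.30%
- Rule of thumb (below 0.3 weak; 0.3 to below 0.7 moderate; 0.7 and above strong) → moderate

Note: R² says nothing about causation, and a high R² does not by itself mean the linear form is appropriate — check the residuals.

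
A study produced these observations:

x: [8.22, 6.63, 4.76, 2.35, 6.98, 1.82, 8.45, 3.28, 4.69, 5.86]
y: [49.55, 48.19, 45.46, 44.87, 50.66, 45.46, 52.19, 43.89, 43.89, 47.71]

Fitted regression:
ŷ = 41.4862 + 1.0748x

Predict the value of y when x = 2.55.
ŷ = 44.2269

x = 2.55 lies inside the observed range [1.82, 8.45], so the fitted equation applies directly:

ŷ = 41.4862 + 1.0748 × 2.55
ŷ = 41.4862 + 2.7407
ŷ = 44.2269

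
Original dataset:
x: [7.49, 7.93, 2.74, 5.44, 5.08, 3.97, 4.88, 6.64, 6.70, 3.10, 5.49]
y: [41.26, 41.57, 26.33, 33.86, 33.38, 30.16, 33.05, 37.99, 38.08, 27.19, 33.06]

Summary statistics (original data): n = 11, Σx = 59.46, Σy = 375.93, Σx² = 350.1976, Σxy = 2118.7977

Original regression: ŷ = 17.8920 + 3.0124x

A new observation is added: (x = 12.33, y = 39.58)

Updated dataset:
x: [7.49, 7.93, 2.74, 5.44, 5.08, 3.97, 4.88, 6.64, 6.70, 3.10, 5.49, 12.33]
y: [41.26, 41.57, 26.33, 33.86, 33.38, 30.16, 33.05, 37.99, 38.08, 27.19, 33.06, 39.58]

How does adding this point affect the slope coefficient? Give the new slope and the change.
New slope β₁ = 1.6638 versus 3.0124 before: a change of -1.3486 (-44.8%).

x = 12.33 lies well outside the original x-range [2.74, 7.93] (x̄ ≈ 5.41), so this observation has high leverage and can move the slope substantially.

Step 1: Update the sums with the new point (n goes from 11 to 12)
Σx  = 59.46 + 12.33 = 71.79
Σy  = 375.93 + 39.58 = 415.51
Σx² = 350.1976 + 12.33² = 350.1976 + 152.0289 = 502.2265
Σxy = 2118.7977 + 12.33×39.58 = 2118.7977 + 488.0214 = 2606.8191

Step 2: Recompute the slope with b₁ = (nΣxy − ΣxΣy) / (nΣx² − (Σx)²)
Numerator   = 12×2606.8191 − 71.79×415.51 = 31281.8292 − 29829.4629 = 1452.3663
Denominator = 12×502.2265 − 71.79² = 6026.7180 − 5153.8041 = 872.9139
b₁(new) = 1452.3663 / 872.9139 = 1.6638

(Same formula on the original sums: (11×2118.7977 − 59.46×375.93) / (11×350.1976 − 59.46²) = 953.9769 / 316.6820 = 3.0124, matching the given fit.)

Step 3: Change in slope
Δβ₁ = 1.6638 − 3.0124 = -1.3486
Relative change = -1.3486 / 3.0124 × 100% = -44.8%
→ the slope decreases when the point is added.

A high-leverage point only changes the slope if it is off the original line; here y = 39.58 is below the original trend, so the slope decreases.
In practice: investigate whether it comes from the same population as the rest of the sample; check such a point for data-entry or measurement error.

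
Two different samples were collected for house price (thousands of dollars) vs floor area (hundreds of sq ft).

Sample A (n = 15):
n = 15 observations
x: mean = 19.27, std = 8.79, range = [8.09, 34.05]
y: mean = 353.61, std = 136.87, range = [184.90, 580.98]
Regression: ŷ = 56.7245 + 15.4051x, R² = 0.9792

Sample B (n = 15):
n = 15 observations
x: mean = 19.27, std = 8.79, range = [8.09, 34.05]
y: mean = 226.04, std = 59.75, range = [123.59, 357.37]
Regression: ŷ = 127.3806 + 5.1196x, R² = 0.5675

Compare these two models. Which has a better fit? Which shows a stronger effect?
Model A has the better fit (R² = 0.9792 vs 0.5675). Model A shows the stronger effect (|β₁| = 15.4051 vs 5.1196).

Model Comparison:

Goodness of fit (R²):
- Model A: R² = 0.9792 → 97.92% of variance in house price explained
- Model B: R² = 0.5675 → 56.75% of variance in house price explained
- 0.9792 > 0.5675 → Model A has the better fit

Effect size (slope magnitude):
- Model A: β₁ = 15.4051 → predicted house price rises 15.4051 thousand dollars per additional hundred sq ft of floor area
- Model B: β₁ = 5.1196 → predicted house price rises 5.1196 thousand dollars per additional hundred sq ft of floor area
- |15.4051| > |5.1196| → Model A shows the stronger marginal effect

Notes:
- R² measures how tightly points cluster around the line; β₁ measures how steep the line is — they answer different questions.
- A steeper slope doesn't make a better model if the scatter around the line is large.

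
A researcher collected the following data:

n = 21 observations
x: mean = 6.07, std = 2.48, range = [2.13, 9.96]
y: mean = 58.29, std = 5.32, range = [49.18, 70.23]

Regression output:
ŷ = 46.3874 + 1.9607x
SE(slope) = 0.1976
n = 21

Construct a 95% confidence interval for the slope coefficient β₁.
The 95% CI for β₁ is (1.5471, 2.3743)

Confidence interval for the slope:

The 95% CI for β₁ is: β̂₁ ± t*(α/2, n-2) × SE(β̂₁)

Step 1: Find critical t-value
- Confidence level = 0.95
- Degrees of freedom = n - 2 = 21 - 2 = 19
- t*(α/2, 19) = 2.0930

Step 2: Calculate margin of error
Margin = 2.0930 × 0.1976 = 0.4136

Step 3: Construct interval
CI = 1.9607 ± 0.4136
CI = (1.5471, 2.3743)

Interpretation: each one-unit increase in x is associated with a change in mean y of between 1.5471 and 2.3743, with 95% confidence.
Both endpoints are positive, so the data support a genuinely positive slope at this confidence level.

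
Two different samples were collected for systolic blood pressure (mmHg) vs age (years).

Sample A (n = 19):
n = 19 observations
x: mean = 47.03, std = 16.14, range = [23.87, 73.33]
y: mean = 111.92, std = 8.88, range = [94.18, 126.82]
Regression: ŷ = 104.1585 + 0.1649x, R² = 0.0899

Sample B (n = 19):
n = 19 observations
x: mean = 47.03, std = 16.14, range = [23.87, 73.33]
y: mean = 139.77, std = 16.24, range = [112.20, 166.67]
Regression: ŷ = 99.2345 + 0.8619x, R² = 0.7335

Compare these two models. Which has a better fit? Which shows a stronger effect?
Model B has the better fit (R² = 0.7335 vs 0.0899). Model B shows the stronger effect (|β₁| = 0.8619 vs 0.1649).

Model Comparison:

Which explains more variance? (R²)
- Model A: R² = 0.0899 → 8.99% of variance in blood pressure explained
- Model B: R² = 0.7335 → 73.35% of variance in blood pressure explained
- 0.7335 > 0.0899 → Model B has the better fit

Which has the larger per-year effect? (|β₁|)
- Model A: β₁ = 0.1649 → predicted blood pressure rises 0.1649 mmHg per additional year of age
- Model B: β₁ = 0.8619 → predicted blood pressure rises 0.8619 mmHg per additional year of age
- |0.1649| < |0.8619| → Model B shows the stronger marginal effect

Note: A steeper slope doesn't make a better model if the scatter around the line is large.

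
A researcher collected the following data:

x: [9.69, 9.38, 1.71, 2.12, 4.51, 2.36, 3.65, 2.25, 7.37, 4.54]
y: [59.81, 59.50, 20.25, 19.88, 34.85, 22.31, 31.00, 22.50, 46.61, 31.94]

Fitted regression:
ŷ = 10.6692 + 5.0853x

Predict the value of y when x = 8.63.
ŷ = 54.5553

Plug x = 8.63 into the fitted line:

ŷ = 10.6692 + 5.0853 × 8.63
ŷ = 10.6692 + 43.8861
ŷ = 54.5553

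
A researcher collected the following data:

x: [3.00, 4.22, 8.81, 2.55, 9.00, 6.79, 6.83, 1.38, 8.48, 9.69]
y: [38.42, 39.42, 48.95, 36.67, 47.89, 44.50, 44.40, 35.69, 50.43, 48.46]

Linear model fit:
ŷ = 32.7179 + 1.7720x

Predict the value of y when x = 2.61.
ŷ = 37.3428

Plug x = 2.61 into the fitted line:

ŷ = 32.7179 + 1.7720 × 2.61
ŷ = 32.7179 + 4.6249
ŷ = 37.3428

This is a point prediction; actual observations scatter around it by roughly the residual standard deviation.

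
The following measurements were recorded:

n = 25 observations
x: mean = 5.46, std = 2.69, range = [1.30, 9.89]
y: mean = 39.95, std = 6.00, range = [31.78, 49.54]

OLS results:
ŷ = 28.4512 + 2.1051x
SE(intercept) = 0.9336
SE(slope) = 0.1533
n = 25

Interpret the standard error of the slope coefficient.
SE(slope) = 0.1533 measures the uncertainty in the estimated slope. The coefficient is estimated precisely (SE/|β̂₁| = 7.3%).

SE(β̂₁) = 0.1533 says: if we drew many samples of n = 25 from the same population and refit each time, the fitted slopes would scatter with a standard deviation of roughly 0.1533 around the true β₁.

Relative precision:
- SE / |β̂₁| = 0.1533 / 2.1051 = 7.3%
- Rule of thumb (under 20%: precise; 20% to under 50%: moderately precise; 50% or more: imprecise) → precise

Rough 95% range (±2 SE): 2.1051 ± 0.3066 → (1.7985, 2.4117).

What drives SE(β̂₁): larger n (here n = 25) → smaller SE.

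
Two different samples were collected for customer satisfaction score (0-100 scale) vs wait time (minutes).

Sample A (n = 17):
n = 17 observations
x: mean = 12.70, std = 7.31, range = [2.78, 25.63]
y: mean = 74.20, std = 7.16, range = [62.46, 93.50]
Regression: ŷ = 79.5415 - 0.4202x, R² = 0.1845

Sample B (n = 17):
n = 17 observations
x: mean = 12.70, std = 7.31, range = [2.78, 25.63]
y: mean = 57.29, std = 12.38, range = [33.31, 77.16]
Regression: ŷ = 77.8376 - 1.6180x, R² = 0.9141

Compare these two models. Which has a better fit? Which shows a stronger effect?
Model B has the better fit (R² = 0.9141 vs 0.1845). Model B shows the stronger effect (|β₁| = 1.6180 vs 0.4202).

Model Comparison:

Which explains more variance? (R²)
- Model A: R² = 0.1845 → 18.45% of variance in satisfaction score explained
- Model B: R² = 0.9141 → 91.41% of variance in satisfaction score explained
- 0.9141 > 0.1845 → Model B has the better fit

Strength of effect — compare |β₁|:
- Model A: β₁ = -0.4202 → predicted satisfaction score falls 0.4202 points per additional minute of wait time
- Model B: β₁ = -1.6180 → predicted satisfaction score falls 1.6180 points per additional minute of wait time
- |-0.4202| < |-1.6180| → Model B shows the stronger marginal effect

Notes:
- A steeper slope doesn't make a better model if the scatter around the line is large.
- R² measures how tightly points cluster around the line; β₁ measures how steep the line is — they answer different questions.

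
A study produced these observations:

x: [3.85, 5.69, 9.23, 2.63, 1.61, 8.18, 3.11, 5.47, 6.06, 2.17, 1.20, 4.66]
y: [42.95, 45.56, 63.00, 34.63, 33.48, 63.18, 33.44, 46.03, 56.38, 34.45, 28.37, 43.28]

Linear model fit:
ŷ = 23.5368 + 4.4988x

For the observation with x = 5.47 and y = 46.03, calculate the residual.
Residual = -2.1152

The residual is the difference between the actual value and the predicted value:

Residual = y - ŷ

Step 1: Calculate predicted value
ŷ = 23.5368 + 4.4988 × 5.47
ŷ = 48.1452

Step 2: Calculate residual
Residual = 46.03 - 48.1452
Residual = -2.1152

Interpretation: the model overestimates the actual value by 2.1152 at this point (negative residual → observation lies below the fitted line).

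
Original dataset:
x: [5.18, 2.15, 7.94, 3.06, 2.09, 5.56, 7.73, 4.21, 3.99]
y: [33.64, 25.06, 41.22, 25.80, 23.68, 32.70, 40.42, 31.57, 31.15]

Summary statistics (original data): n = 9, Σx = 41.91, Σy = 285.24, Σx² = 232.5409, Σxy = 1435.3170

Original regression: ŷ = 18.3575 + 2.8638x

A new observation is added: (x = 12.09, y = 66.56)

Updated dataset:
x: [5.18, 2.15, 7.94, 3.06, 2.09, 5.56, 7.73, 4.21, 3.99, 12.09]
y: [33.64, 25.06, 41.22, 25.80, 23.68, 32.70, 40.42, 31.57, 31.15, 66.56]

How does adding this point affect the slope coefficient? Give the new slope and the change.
New slope β₁ = 3.9067 versus 2.8638 before: a change of +1.0429 (+36.4%).

The new point has HIGH LEVERAGE: x = 12.09 is far from the original mean x̄ = 41.91/9 ≈ 4.66 (original range [2.09, 7.94]).

Step 1: Update the sums with the new point (n goes from 9 to 10)
Σx  = 41.91 + 12.09 = 54.00
Σy  = 285.24 + 66.56 = 351.80
Σx² = 232.5409 + 12.09² = 232.5409 + 146.1681 = 378.7090
Σxy = 1435.3170 + 12.09×66.56 = 1435.3170 + 804.7104 = 2240.0274

Step 2: Recompute the slope with b₁ = (nΣxy − ΣxΣy) / (nΣx² − (Σx)²)
Numerator   = 10×2240.0274 − 54.00×351.80 = 22400.2740 − 18997.2000 = 3403.0740
Denominator = 10×378.7090 − 54.00² = 3787.0900 − 2916.0000 = 871.0900
b₁(new) = 3403.0740 / 871.0900 = 3.9067

(Same formula on the original sums: (9×1435.3170 − 41.91×285.24) / (9×232.5409 − 41.91²) = 963.4446 / 336.4200 = 2.8638, matching the given fit.)

Step 3: Change in slope
Δβ₁ = 3.9067 − 2.8638 = +1.0429
Relative change = +1.0429 / 2.8638 × 100% = +36.4%
→ the slope increases when the point is added.

A high-leverage point only changes the slope if it is off the original line; here y = 66.56 is above the original trend, so the slope increases.
In practice: refit with and without it and report both if conclusions differ; check such a point for data-entry or measurement error.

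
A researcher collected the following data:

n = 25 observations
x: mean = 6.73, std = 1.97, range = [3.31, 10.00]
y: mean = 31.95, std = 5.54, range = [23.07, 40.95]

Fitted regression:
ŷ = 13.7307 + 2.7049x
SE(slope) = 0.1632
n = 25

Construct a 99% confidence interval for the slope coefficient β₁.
The 99% CI for β₁ is (2.2467, 3.1631)

Confidence interval for the slope:

The 99% CI for β₁ is: β̂₁ ± t*(α/2, n-2) × SE(β̂₁)

Step 1: Find critical t-value
- Confidence level = 0.99
- Degrees of freedom = n - 2 = 25 - 2 = 23
- t*(α/2, 23) = 2.8073

Step 2: Calculate margin of error
Margin = 2.8073 × 0.1632 = 0.4582

Step 3: Construct interval
CI = 2.7049 ± 0.4582
CI = (2.2467, 3.1631)

Interpretation: each one-unit increase in x is associated with a change in mean y of between 2.2467 and 3.1631, with 99% confidence.
Both endpoints are positive, so the data support a genuinely positive slope at this confidence level.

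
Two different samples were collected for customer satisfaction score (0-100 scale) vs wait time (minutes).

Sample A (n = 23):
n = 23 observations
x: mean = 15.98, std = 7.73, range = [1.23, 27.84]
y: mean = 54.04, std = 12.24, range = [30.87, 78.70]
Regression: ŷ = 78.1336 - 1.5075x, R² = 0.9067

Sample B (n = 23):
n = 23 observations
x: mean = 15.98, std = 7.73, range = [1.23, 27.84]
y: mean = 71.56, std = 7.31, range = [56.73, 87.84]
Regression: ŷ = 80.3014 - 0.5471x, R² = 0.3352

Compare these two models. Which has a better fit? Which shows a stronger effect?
Model A has the better fit (R² = 0.9067 vs 0.3352). Model A shows the stronger effect (|β₁| = 1.5075 vs 0.5471).

Model Comparison:

Goodness of fit (R²):
- Model A: R² = 0.9067 → 90.67% of variance in satisfaction score explained
- Model B: R² = 0.3352 → 33.52% of variance in satisfaction score explained
- 0.9067 > 0.3352 → Model A has the better fit

Which has the larger per-minute effect? (|β₁|)
- Model A: β₁ = -1.5075 → predicted satisfaction score falls 1.5075 points per additional minute of wait time
- Model B: β₁ = -0.5471 → predicted satisfaction score falls 0.5471 points per additional minute of wait time
- |-1.5075| > |-0.5471| → Model A shows the stronger marginal effect

Notes:
- The two samples could reflect different populations, time periods, or measurement quality.
- R² measures how tightly points cluster around the line; β₁ measures how steep the line is — they answer different questions.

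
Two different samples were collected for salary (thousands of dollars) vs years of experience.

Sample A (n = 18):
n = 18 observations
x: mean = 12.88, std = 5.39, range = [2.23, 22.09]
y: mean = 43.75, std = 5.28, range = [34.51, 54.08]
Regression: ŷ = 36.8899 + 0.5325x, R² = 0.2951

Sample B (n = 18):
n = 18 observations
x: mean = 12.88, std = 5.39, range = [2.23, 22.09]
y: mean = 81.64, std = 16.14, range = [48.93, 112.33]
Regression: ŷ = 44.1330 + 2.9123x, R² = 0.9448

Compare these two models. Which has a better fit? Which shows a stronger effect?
Model B has the better fit (R² = 0.9448 vs 0.2951). Model B shows the stronger effect (|β₁| = 2.9123 vs 0.5325).

Model Comparison:

Goodness of fit (R²):
- Model A: R² = 0.2951 → 29.51% of variance in salary explained
- Model B: R² = 0.9448 → 94.48% of variance in salary explained
- 0.9448 > 0.2951 → Model B has the better fit

Strength of effect — compare |β₁|:
- Model A: β₁ = 0.5325 → predicted salary rises 0.5325 thousand dollars per additional year of experience
- Model B: β₁ = 2.9123 → predicted salary rises 2.9123 thousand dollars per additional year of experience
- |0.5325| < |2.9123| → Model B shows the stronger marginal effect

Note: A steeper slope doesn't make a better model if the scatter around the line is large.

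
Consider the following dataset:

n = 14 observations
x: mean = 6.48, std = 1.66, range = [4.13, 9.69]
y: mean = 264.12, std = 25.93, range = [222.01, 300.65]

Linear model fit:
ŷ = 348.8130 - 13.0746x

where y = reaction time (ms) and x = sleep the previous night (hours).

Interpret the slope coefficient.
An increase of one hour in sleep is associated with a 13.0746 ms decrease in predicted reaction time.

β₁ = -13.0746 is the change in predicted reaction time (ms) per additional hour of sleep.

Interpretation:
- Sleep up by 1 hour → predicted reaction time decreases by 13.0746 ms
- The effect is assumed constant over the observed range of x (linearity)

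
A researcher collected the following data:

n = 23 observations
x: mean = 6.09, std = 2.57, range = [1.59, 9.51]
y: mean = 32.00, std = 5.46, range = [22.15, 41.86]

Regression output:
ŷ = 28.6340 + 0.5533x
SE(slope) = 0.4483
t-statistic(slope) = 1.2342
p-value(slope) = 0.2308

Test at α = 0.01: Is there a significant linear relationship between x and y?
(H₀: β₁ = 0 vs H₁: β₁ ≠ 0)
Since p-value = 0.2308 ≥ α = 0.01, fail to reject H₀ — the slope is not significantly different from 0.

Hypothesis test for the slope coefficient:

H₀: β₁ = 0 (no linear relationship)
H₁: β₁ ≠ 0 (linear relationship exists)

Test statistic: t = β̂₁ / SE(β̂₁) = 0.5533 / 0.4483 = 1.2342

The p-value (0.2308) is the probability, under H₀, of a t-statistic at least as extreme as |t| = 1.2342 (two-sided, df = n − 2 = 21).

Decision rule: reject H₀ if p-value < α.
p-value = 0.2308 ≥ α = 0.01 → fail to reject H₀.

There is not sufficient evidence at the 1% significance level to conclude that a linear relationship exists between x and y.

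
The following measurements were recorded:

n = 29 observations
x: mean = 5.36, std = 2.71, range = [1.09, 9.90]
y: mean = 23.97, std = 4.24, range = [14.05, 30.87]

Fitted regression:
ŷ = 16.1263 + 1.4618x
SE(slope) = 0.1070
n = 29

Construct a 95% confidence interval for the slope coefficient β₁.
The 95% CI for β₁ is (1.2423, 1.6813)

Confidence interval for the slope:

The 95% CI for β₁ is: β̂₁ ± t*(α/2, n-2) × SE(β̂₁)

Step 1: Find critical t-value
- Confidence level = 0.95
- Degrees of freedom = n - 2 = 29 - 2 = 27
- t*(α/2, 27) = 2.0518

Step 2: Calculate margin of error
Margin = 2.0518 × 0.1070 = 0.2195

Step 3: Construct interval
CI = 1.4618 ± 0.2195
CI = (1.2423, 1.6813)

Interpretation: We are 95% confident that the true slope β₁ lies between 1.2423 and 1.6813.
Both endpoints are positive, so the data support a genuinely positive slope at this confidence level.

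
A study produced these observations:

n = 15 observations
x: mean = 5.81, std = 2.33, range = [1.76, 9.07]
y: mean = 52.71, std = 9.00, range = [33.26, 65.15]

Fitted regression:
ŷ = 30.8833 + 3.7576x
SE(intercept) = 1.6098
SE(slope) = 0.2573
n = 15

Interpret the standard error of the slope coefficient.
The slope 3.7576 is pinned down to within about ±0.2573 (one SE) by these data — relative uncertainty 6.8%, i.e. precise.

SE(β̂₁) = 0.2573 says: if we drew many samples of n = 15 from the same population and refit each time, the fitted slopes would scatter with a standard deviation of roughly 0.2573 around the true β₁.

Relative precision:
- SE / |β̂₁| = 0.2573 / 3.7576 = 6.8%
- Rule of thumb (under 20%: precise; 20% to under 50%: moderately precise; 50% or more: imprecise) → precise

Link to interval estimation: a confidence interval for β₁ is β̂₁ ± t* × 0.2573, so SE sets the half-width per unit of t*.

What drives SE(β̂₁): more residual scatter → larger SE; wider spread of x values → smaller SE.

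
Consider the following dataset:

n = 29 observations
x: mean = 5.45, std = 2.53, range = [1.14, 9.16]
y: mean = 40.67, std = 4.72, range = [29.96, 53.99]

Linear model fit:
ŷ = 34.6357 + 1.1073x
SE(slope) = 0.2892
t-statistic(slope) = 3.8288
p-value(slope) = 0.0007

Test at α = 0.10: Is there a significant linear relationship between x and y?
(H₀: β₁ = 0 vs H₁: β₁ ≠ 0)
Since p-value = 0.0007 < α = 0.10, reject H₀ — the slope is significantly different from 0.

Hypothesis test for the slope coefficient:

H₀: β₁ = 0 (no linear relationship)
H₁: β₁ ≠ 0 (linear relationship exists)

Test statistic: t = β̂₁ / SE(β̂₁) = 1.1073 / 0.2892 = 3.8288

The p-value (0.0007) is the probability, under H₀, of a t-statistic at least as extreme as |t| = 3.8288 (two-sided, df = n − 2 = 27).

Decision rule: reject H₀ if p-value < α.
p-value = 0.0007 < α = 0.10 → reject H₀.

Conclusion: the linear association between x and y is significant at the 10% level.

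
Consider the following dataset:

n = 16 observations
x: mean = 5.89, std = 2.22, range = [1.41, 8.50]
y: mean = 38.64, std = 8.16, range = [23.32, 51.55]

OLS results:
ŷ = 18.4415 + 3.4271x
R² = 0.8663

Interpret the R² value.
R² = 0.8663 means 86.63% of the variation in y is explained by the linear relationship with x. This indicates a strong fit.

The coefficient of determination R² is the fraction of the total variation in y that the fitted line accounts for.

Here R² = 0.8663:
- Explained: 86.63% of the variation in y
- Unexplained (residual): 100% − 86.63% = 13.37%
- Rule of thumb (below 0.3 weak; 0.3 to below 0.7 moderate; 0.7 and above strong) → strong

Note: R² never decreases when predictors are added, so it should not be used alone to compare models of different size.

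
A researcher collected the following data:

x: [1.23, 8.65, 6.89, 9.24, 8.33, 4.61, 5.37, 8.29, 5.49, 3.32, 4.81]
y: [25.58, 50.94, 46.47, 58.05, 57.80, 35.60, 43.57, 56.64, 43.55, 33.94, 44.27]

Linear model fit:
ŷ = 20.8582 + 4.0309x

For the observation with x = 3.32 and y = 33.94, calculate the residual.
Residual = -0.3008

The residual is the difference between the actual value and the predicted value:

Residual = y - ŷ

Step 1: Calculate predicted value
ŷ = 20.8582 + 4.0309 × 3.32
ŷ = 34.2408

Step 2: Calculate residual
Residual = 33.94 - 34.2408
Residual = -0.3008

Sign check: y < ŷ, so the point is below the line and the fit overestimates here.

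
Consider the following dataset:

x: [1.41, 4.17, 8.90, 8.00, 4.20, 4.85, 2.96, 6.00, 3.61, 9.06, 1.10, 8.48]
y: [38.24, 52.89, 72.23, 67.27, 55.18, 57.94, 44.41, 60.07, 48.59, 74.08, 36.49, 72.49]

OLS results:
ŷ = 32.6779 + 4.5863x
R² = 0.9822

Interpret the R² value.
About 98.22% of the variability in y is accounted for by the regression on x (R² = 0.9822) — a strong linear fit.

R² = 1 − SS_res/SS_tot compares the residual scatter to the total scatter of y about its mean.

Here R² = 0.9822:
- Explained: 98.22% of the variation in y
- Unexplained (residual): 100% − 98.22% = 1.78%
- Rule of thumb (below 0.3 weak; 0.3 to below 0.7 moderate; 0.7 and above strong) → strong

Equivalently, for simple linear regression R² = r², so |r| = √0.9822 ≈ 0.9911.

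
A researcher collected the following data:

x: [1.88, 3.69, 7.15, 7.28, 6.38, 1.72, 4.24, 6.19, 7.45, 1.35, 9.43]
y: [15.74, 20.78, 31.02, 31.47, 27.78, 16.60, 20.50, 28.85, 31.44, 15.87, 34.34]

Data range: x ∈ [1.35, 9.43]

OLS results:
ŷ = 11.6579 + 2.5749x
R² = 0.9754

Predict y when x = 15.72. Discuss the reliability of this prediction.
The equation gives ŷ = 52.1353; however x = 15.72 is 6.29 units above the observed range, so this extrapolated value should not be trusted.

Prediction calculation:
ŷ = 11.6579 + 2.5749 × 15.72
ŷ = 52.1353

Reliability:
- Data range: x ∈ [1.35, 9.43]
- Prediction point: x = 15.72 is 6.29 units above the observed range → this is EXTRAPOLATION, not interpolation

Why that matters here:
- The linear relationship may not hold outside the observed range
- R² describes fit only over the sampled x values; it says nothing about behaviour beyond them
- The standard error of prediction grows with (x − x̄)², and x = 15.72 is far from x̄ = 5.16

A defensible statement: 'if the linear trend continued to x = 15.72, y would be about 52.1353' — the premise is untested.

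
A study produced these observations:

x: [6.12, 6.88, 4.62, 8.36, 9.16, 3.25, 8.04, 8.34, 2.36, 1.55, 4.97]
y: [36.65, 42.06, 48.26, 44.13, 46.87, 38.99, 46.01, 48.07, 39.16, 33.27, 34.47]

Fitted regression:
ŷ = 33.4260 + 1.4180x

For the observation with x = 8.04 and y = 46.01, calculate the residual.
Residual = 1.1833

The residual is the difference between the actual value and the predicted value:

Residual = y - ŷ

Step 1: Calculate predicted value
ŷ = 33.4260 + 1.4180 × 8.04
ŷ = 44.8267

Step 2: Calculate residual
Residual = 46.01 - 44.8267
Residual = 1.1833

Sign check: y > ŷ, so the point is above the line and the fit underestimates here.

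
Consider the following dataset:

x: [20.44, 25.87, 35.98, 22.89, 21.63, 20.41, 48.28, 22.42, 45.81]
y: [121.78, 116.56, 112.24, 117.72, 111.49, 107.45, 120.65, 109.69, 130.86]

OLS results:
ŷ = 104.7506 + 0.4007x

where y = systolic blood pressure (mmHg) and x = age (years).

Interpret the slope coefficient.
On average, blood pressure is about 0.4007 mmHg higher for every extra year of age.

β₁ = 0.4007 is the change in predicted blood pressure (mmHg) per additional year of age.

Interpretation:
- Age up by 1 year → predicted blood pressure increases by 0.4007 mmHg
- The effect is assumed constant over the observed range of x (linearity)
- The slope describes association in these data, not necessarily a causal effect

The intercept β₀ = 104.7506 is the predicted blood pressure when age = 0; since the smallest observed x is 20.41, this is an extrapolation and mainly anchors the line.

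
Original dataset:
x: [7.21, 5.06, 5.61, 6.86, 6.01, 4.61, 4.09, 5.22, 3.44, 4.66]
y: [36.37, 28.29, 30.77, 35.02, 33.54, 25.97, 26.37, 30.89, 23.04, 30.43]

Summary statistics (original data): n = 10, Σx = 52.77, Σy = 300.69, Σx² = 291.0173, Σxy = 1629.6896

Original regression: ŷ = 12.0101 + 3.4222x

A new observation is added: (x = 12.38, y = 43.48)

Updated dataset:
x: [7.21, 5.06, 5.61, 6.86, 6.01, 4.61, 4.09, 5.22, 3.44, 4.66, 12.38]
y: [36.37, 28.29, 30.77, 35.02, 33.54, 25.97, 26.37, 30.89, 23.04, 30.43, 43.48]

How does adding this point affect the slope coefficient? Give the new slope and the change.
Adding the point moves β₁ from 3.4222 to 2.2177, i.e. it decreases by 1.2045 (-35.2%).

x = 12.38 lies well outside the original x-range [3.44, 7.21] (x̄ ≈ 5.28), so this observation has high leverage and can move the slope substantially.

Step 1: Update the sums with the new point (n goes from 10 to 11)
Σx  = 52.77 + 12.38 = 65.15
Σy  = 300.69 + 43.48 = 344.17
Σx² = 291.0173 + 12.38² = 291.0173 + 153.2644 = 444.2817
Σxy = 1629.6896 + 12.38×43.48 = 1629.6896 + 538.2824 = 2167.9720

Step 2: Recompute the slope with b₁ = (nΣxy − ΣxΣy) / (nΣx² − (Σx)²)
Numerator   = 11×2167.9720 − 65.15×344.17 = 23847.6920 − 22422.6755 = 1425.0165
Denominator = 11×444.2817 − 65.15² = 4887.0987 − 4244.5225 = 642.5762
b₁(new) = 1425.0165 / 642.5762 = 2.2177

(Same formula on the original sums: (10×1629.6896 − 52.77×300.69) / (10×291.0173 − 52.77²) = 429.4847 / 125.5001 = 3.4222, matching the given fit.)

Step 3: Change in slope
Δβ₁ = 2.2177 − 3.4222 = -1.2045
Relative change = -1.2045 / 3.4222 × 100% = -35.2%
→ the slope decreases when the point is added.

Because the point sits below the extension of the original line at a high-leverage x, it tilts the fit down.
In practice: check such a point for data-entry or measurement error; investigate whether it comes from the same population as the rest of the sample.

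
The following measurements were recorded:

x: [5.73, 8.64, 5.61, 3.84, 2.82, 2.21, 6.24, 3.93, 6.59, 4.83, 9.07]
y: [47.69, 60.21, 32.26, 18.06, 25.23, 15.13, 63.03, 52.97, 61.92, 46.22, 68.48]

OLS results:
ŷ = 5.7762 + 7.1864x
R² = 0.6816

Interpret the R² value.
About 68.16% of the variability in y is accounted for by the regression on x (R² = 0.6816) — a moderate linear fit.

The coefficient of determination R² is the fraction of the total variation in y that the fitted line accounts for.

Here R² = 0.6816:
- Explained: 68.16% of the variation in y
- Unexplained (residual): 100% − 68.16% = 31.84%
- Rule of thumb (below 0.3 weak; 0.3 to below 0.7 moderate; 0.7 and above strong) → moderate

Calculation: R² = 1 − (SS_res / SS_tot), where SS_res is the sum of squared residuals and SS_tot the total sum of squares.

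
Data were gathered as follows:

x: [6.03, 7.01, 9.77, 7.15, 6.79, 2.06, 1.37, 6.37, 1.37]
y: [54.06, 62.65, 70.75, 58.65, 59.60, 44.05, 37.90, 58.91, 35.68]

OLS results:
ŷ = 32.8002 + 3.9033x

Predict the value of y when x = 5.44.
ŷ = 54.0342

Plug x = 5.44 into the fitted line:

ŷ = 32.8002 + 3.9033 × 5.44
ŷ = 32.8002 + 21.2340
ŷ = 54.0342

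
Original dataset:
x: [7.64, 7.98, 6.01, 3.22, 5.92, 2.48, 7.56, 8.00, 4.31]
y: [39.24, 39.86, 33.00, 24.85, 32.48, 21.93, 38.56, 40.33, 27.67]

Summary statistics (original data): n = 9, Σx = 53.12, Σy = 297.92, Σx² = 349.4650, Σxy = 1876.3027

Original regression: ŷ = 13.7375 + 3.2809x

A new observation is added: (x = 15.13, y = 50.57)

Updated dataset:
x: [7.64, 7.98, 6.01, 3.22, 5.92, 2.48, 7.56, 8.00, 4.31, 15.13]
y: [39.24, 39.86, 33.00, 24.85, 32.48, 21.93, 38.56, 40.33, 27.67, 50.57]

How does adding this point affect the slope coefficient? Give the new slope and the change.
New slope β₁ = 2.3361 versus 3.2809 before: a change of -0.9448 (-28.8%).

The new point has HIGH LEVERAGE: x = 15.13 is far from the original mean x̄ = 53.12/9 ≈ 5.90 (original range [2.48, 8.00]).

Step 1: Update the sums with the new point (n goes from 9 to 10)
Σx  = 53.12 + 15.13 = 68.25
Σy  = 297.92 + 50.57 = 348.49
Σx² = 349.4650 + 15.13² = 349.4650 + 228.9169 = 578.3819
Σxy = 1876.3027 + 15.13×50.57 = 1876.3027 + 765.1241 = 2641.4268

Step 2: Recompute the slope with b₁ = (nΣxy − ΣxΣy) / (nΣx² − (Σx)²)
Numerator   = 10×2641.4268 − 68.25×348.49 = 26414.2680 − 23784.4425 = 2629.8255
Denominator = 10×578.3819 − 68.25² = 5783.8190 − 4658.0625 = 1125.7565
b₁(new) = 2629.8255 / 1125.7565 = 2.3361

(Same formula on the original sums: (9×1876.3027 − 53.12×297.92) / (9×349.4650 − 53.12²) = 1061.2139 / 323.4506 = 3.2809, matching the given fit.)

Step 3: Change in slope
Δβ₁ = 2.3361 − 3.2809 = -0.9448
Relative change = -0.9448 / 3.2809 × 100% = -28.8%
→ the slope decreases when the point is added.

A high-leverage point only changes the slope if it is off the original line; here y = 50.57 is below the original trend, so the slope decreases.
In practice: check such a point for data-entry or measurement error.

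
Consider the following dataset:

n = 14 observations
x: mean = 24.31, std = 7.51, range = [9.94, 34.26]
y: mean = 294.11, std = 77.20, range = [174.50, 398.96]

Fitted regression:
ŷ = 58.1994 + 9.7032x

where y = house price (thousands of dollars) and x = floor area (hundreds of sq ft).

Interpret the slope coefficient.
An increase of one hundred sq ft in floor area is associated with a 9.7032 thousand dollars increase in predicted house price.

β₁ = 9.7032 is the change in predicted house price (thousand dollars) per additional hundred sq ft of floor area.

Interpretation:
- Floor area up by 1 hundred sq ft → predicted house price increases by 9.7032 thousand dollars
- The effect is assumed constant over the observed range of x (linearity)
- The sign (+) gives the direction; the magnitude 9.7032 gives the size of the effect per hundred sq ft

The intercept β₀ = 58.1994 is the predicted house price when floor area = 0; since the smallest observed x is 9.94, this is an extrapolation and mainly anchors the line.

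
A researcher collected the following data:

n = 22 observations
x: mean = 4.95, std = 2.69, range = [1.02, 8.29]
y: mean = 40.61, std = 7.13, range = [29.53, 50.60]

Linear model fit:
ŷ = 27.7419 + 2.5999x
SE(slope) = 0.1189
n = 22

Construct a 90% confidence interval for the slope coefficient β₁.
The 90% CI for β₁ is (2.3948, 2.8050)

Confidence interval for the slope:

The 90% CI for β₁ is: β̂₁ ± t*(α/2, n-2) × SE(β̂₁)

Step 1: Find critical t-value
- Confidence level = 0.9
- Degrees of freedom = n - 2 = 22 - 2 = 20
- t*(α/2, 20) = 1.7247

Step 2: Calculate margin of error
Margin = 1.7247 × 0.1189 = 0.2051

Step 3: Construct interval
CI = 2.5999 ± 0.2051
CI = (2.3948, 2.8050)

Interpretation: each one-unit increase in x is associated with a change in mean y of between 2.3948 and 2.8050, with 90% confidence.
Both endpoints are positive, so the data support a genuinely positive slope at this confidence level.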